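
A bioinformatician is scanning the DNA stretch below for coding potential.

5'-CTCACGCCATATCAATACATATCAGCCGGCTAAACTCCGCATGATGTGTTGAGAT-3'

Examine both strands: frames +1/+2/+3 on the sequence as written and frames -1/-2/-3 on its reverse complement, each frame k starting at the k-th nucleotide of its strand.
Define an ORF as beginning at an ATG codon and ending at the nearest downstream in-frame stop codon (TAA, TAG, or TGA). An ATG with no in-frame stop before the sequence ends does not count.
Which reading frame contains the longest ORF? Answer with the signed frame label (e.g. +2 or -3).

-2

Reverse complement (5'→3'): ATCTCAACACATCATGCGGAGTTTAGCCGGCTGATATGTATTGATATGGCGTGAG
Frame +1: CTC ACG CCA TAT CAA TAC ATA TCA GCC GGC TAA ACT CCG CAT GAT GTG TTG AGA — no ATG→stop ORF.
Frame +2: TCA CGC CAT ATC AAT ACA TAT CAG CCG GCT AAA CTC CGC ATG ATG TGT TGA GAT — ATG at 41, stop TGA at 50 → 12 nt; ATG at 44, stop TGA at 50 → 9 nt.
Frame +3: CAC GCC ATA TCA ATA CAT ATC AGC CGG CTA AAC TCC GCA TGA TGT GTT GAG — no ATG→stop ORF.
Frame -1: ATC TCA ACA CAT CAT GCG GAG TTT AGC CGG CTG ATA TGT ATT GAT ATG GCG TGA — ATG at 46, stop TGA at 52 → 9 nt.
Frame -2: TCT CAA CAC ATC ATG CGG AGT TTA GCC GGC TGA TAT GTA TTG ATA TGG CGT GAG — ATG at 14, stop TGA at 32 → 21 nt.
Frame -3: CTC AAC ACA TCA TGC GGA GTT TAG CCG GCT GAT ATG TAT TGA TAT GGC GTG — ATG at 36, stop TGA at 42 → 9 nt.
Longest ORF is 21 nt in frame -2 (positions 14–34).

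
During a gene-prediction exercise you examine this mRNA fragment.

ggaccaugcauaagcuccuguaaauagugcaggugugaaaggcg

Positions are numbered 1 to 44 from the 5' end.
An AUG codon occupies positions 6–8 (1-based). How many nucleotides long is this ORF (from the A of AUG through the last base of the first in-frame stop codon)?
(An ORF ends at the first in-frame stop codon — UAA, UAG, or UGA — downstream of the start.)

Codons from position 6: AUG (6–8), CAU (9–11), AAG (12–14), CUC (15–17), CUG (18–20), UAA (21–23).
UAA is the first in-frame stop; ORF spans 6–23, 18 nucleotides.

18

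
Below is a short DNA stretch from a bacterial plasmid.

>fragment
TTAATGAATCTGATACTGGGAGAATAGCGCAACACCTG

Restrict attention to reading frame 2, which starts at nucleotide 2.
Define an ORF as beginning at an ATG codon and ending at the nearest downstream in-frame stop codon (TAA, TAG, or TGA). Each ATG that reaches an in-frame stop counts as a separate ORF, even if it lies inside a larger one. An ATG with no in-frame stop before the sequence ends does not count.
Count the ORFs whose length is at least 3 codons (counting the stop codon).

0

Frame 2: TAA TGA ATC TGA TAC TGG GAG AAT AGC GCA ACA CCT — no ATG→stop ORF.
No ORF reaches 3 codons. Count = 0.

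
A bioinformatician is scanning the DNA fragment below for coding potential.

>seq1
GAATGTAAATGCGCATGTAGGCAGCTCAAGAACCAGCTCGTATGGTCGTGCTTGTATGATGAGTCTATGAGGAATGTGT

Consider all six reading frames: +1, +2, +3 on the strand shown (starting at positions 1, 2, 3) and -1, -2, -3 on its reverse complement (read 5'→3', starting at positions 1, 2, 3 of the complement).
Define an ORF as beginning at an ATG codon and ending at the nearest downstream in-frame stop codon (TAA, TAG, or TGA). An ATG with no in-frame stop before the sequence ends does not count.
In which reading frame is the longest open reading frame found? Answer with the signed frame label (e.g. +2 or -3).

Reverse complement (5'→3'): ACACATTCCTCATAGACTCATCATACAAGCACGACCATACGAGCTGGTTCTTGAGCTGCCTACATGCGCATTTACATTC
Frame +1: GAA TGT AAA TGC GCA TGT AGG CAG CTC AAG AAC CAG CTC GTA TGG TCG TGC TTG TAT GAT GAG TCT ATG AGG AAT GTG — no ATG→stop ORF.
Frame +2: AAT GTA AAT GCG CAT GTA GGC AGC TCA AGA ACC AGC TCG TAT GGT CGT GCT TGT ATG ATG AGT CTA TGA GGA ATG TGT — ATG at 56, stop TGA at 68 → 15 nt; ATG at 59, stop TGA at 68 → 12 nt.
Frame +3: ATG TAA ATG CGC ATG TAG GCA GCT CAA GAA CCA GCT CGT ATG GTC GTG CTT GTA TGA TGA GTC TAT GAG GAA TGT — ATG at 3, stop TAA at 6 → 6 nt; ATG at 9, stop TAG at 18 → 12 nt; ATG at 15, stop TAG at 18 → 6 nt; ATG at 42, stop TGA at 57 → 18 nt.
Frame -1: ACA CAT TCC TCA TAG ACT CAT CAT ACA AGC ACG ACC ATA CGA GCT GGT TCT TGA GCT GCC TAC ATG CGC ATT TAC ATT — no ATG→stop ORF.
Frame -2: CAC ATT CCT CAT AGA CTC ATC ATA CAA GCA CGA CCA TAC GAG CTG GTT CTT GAG CTG CCT ACA TGC GCA TTT ACA TTC — no ATG→stop ORF.
Frame -3: ACA TTC CTC ATA GAC TCA TCA TAC AAG CAC GAC CAT ACG AGC TGG TTC TTG AGC TGC CTA CAT GCG CAT TTA CAT — no ATG→stop ORF.
Longest ORF is 18 nt in frame +3 (positions 42–59).

+3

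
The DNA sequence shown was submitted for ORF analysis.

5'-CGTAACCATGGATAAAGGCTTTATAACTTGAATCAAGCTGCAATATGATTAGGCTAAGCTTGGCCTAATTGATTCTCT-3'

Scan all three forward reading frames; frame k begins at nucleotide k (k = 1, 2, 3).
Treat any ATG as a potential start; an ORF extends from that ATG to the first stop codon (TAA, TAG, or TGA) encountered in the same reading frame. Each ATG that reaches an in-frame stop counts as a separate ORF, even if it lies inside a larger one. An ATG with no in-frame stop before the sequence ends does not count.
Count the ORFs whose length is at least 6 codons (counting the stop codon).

2

Frame 1: CGT AAC CAT GGA TAA AGG CTT TAT AAC TTG AAT CAA GCT GCA ATA TGA TTA GGC TAA GCT TGG CCT AAT TGA TTC TCT — no ATG→stop ORF.
Frame 2: GTA ACC ATG GAT AAA GGC TTT ATA ACT TGA ATC AAG CTG CAA TAT GAT TAG GCT AAG CTT GGC CTA ATT GAT TCT — ATG at 8, stop TGA at 29 → 24 nt.
Frame 3: TAA CCA TGG ATA AAG GCT TTA TAA CTT GAA TCA AGC TGC AAT ATG ATT AGG CTA AGC TTG GCC TAA TTG ATT CTC — ATG at 45, stop TAA at 66 → 24 nt.
ORFs ≥ 6 codons: frame 2 8–31 (8 codons), frame 3 45–68 (8 codons). Count = 2.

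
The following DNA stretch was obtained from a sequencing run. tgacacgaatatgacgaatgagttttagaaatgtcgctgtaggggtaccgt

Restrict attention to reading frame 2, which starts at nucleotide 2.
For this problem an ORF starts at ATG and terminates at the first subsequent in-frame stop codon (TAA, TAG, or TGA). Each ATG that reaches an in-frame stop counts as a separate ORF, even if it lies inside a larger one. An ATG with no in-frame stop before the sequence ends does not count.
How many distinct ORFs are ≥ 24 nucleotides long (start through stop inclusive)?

Frame 2: GAC ACG AAT ATG ACG AAT GAG TTT TAG AAA TGT CGC TGT AGG GGT ACC — ATG at 11, stop TAG at 26 → 18 nt.
No ORF reaches 24 nucleotides. Count = 0.

0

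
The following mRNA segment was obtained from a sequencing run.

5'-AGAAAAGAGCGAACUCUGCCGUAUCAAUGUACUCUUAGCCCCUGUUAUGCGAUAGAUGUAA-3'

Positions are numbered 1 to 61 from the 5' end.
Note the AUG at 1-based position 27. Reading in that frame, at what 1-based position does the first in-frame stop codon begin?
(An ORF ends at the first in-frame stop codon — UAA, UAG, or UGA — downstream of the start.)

Codons from position 27: AUG (27–29), UAC (30–32), UCU (33–35), UAG (36–38).
UAG is a stop codon; it begins at position 36.

36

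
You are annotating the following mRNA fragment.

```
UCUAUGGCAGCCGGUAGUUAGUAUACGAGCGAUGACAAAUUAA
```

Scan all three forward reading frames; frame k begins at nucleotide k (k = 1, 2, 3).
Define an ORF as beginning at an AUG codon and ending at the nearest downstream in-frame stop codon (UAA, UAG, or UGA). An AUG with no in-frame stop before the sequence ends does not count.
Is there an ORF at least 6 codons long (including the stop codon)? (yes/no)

Frame 1: UCU AUG GCA GCC GGU AGU UAG UAU ACG AGC GAU GAC AAA UUA — AUG at 4, stop UAG at 19 → 18 nt.
Frame 2: CUA UGG CAG CCG GUA GUU AGU AUA CGA GCG AUG ACA AAU UAA — AUG at 32, stop UAA at 41 → 12 nt.
Frame 3: UAU GGC AGC CGG UAG UUA GUA UAC GAG CGA UGA CAA AUU — no AUG→stop ORF.
Frame 1 has an ORF of 6 codons (positions 4–21) ≥ 6, so yes.

yes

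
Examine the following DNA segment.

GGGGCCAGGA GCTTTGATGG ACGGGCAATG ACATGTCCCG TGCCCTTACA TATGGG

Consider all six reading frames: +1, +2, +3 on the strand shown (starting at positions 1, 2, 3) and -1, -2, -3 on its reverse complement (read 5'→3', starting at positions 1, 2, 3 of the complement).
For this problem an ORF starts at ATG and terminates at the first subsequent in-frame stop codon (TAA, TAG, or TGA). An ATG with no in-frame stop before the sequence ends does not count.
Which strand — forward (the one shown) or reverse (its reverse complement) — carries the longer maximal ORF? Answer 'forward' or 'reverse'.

forward

Reverse complement (5'→3'): CCCATATGTAAGGGCACGGGACATGTCATTGCCCGTCCATCAAAGCTCCTGGCCCC
Frame +1: GGG GCC AGG AGC TTT GAT GGA CGG GCA ATG ACA TGT CCC GTG CCC TTA CAT ATG — no ATG→stop ORF.
Frame +2: GGG CCA GGA GCT TTG ATG GAC GGG CAA TGA CAT GTC CCG TGC CCT TAC ATA TGG — ATG at 17, stop TGA at 29 → 15 nt.
Frame +3: GGC CAG GAG CTT TGA TGG ACG GGC AAT GAC ATG TCC CGT GCC CTT ACA TAT GGG — no ATG→stop ORF.
Frame -1: CCC ATA TGT AAG GGC ACG GGA CAT GTC ATT GCC CGT CCA TCA AAG CTC CTG GCC — no ATG→stop ORF.
Frame -2: CCA TAT GTA AGG GCA CGG GAC ATG TCA TTG CCC GTC CAT CAA AGC TCC TGG CCC — no ATG→stop ORF.
Frame -3: CAT ATG TAA GGG CAC GGG ACA TGT CAT TGC CCG TCC ATC AAA GCT CCT GGC CCC — ATG at 6, stop TAA at 9 → 6 nt.
Forward-strand max 15 nt; reverse-strand max 6 nt. The forward strand has the longer ORF.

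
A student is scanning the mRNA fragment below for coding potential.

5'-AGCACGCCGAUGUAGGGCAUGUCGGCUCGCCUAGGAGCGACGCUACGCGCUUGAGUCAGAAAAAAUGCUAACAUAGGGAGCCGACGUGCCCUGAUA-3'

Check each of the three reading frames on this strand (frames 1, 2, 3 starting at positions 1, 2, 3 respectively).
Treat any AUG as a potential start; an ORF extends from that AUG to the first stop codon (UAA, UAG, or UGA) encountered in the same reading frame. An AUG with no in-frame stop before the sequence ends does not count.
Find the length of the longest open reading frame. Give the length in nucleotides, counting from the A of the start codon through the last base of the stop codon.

Frame 1: AGC ACG CCG AUG UAG GGC AUG UCG GCU CGC CUA GGA GCG ACG CUA CGC GCU UGA GUC AGA AAA AAU GCU AAC AUA GGG AGC CGA CGU GCC CUG AUA — AUG at 10, stop UAG at 13 → 6 nt; AUG at 19, stop UGA at 52 → 36 nt.
Frame 2: GCA CGC CGA UGU AGG GCA UGU CGG CUC GCC UAG GAG CGA CGC UAC GCG CUU GAG UCA GAA AAA AUG CUA ACA UAG GGA GCC GAC GUG CCC UGA — AUG at 65, stop UAG at 74 → 12 nt.
Frame 3: CAC GCC GAU GUA GGG CAU GUC GGC UCG CCU AGG AGC GAC GCU ACG CGC UUG AGU CAG AAA AAA UGC UAA CAU AGG GAG CCG ACG UGC CCU GAU — no AUG→stop ORF.
Longest: frame 1, positions 19–54, 36 nt = 12 codons = 11 aa. → 36 nucleotides.

36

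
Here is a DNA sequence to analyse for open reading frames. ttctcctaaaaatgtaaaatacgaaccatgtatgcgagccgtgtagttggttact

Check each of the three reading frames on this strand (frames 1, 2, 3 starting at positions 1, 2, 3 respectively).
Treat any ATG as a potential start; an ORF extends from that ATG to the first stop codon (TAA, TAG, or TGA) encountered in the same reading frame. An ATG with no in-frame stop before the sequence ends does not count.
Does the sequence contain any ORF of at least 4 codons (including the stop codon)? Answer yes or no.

Frame 1: TTC TCC TAA AAA TGT AAA ATA CGA ACC ATG TAT GCG AGC CGT GTA GTT GGT TAC — no ATG→stop ORF.
Frame 2: TCT CCT AAA AAT GTA AAA TAC GAA CCA TGT ATG CGA GCC GTG TAG TTG GTT ACT — ATG at 32, stop TAG at 44 → 15 nt.
Frame 3: CTC CTA AAA ATG TAA AAT ACG AAC CAT GTA TGC GAG CCG TGT AGT TGG TTA — ATG at 12, stop TAA at 15 → 6 nt.
Frame 2 has an ORF of 5 codons (positions 32–46) ≥ 4, so yes.

yes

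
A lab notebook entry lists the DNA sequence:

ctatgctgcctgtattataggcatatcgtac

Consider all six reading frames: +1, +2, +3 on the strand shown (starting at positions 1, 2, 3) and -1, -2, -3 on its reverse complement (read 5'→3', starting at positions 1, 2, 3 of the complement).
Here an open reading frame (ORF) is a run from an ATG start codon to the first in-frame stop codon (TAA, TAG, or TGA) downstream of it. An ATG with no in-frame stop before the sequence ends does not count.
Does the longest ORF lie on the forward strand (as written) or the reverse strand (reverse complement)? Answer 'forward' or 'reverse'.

reverse

Reverse complement (5'→3'): GTACGATATGCCTATAATACAGGCAGCATAG
Frame +1: CTA TGC TGC CTG TAT TAT AGG CAT ATC GTA — no ATG→stop ORF.
Frame +2: TAT GCT GCC TGT ATT ATA GGC ATA TCG TAC — no ATG→stop ORF.
Frame +3: ATG CTG CCT GTA TTA TAG GCA TAT CGT — ATG at 3, stop TAG at 18 → 18 nt.
Frame -1: GTA CGA TAT GCC TAT AAT ACA GGC AGC ATA — no ATG→stop ORF.
Frame -2: TAC GAT ATG CCT ATA ATA CAG GCA GCA TAG — ATG at 8, stop TAG at 29 → 24 nt.
Frame -3: ACG ATA TGC CTA TAA TAC AGG CAG CAT — no ATG→stop ORF.
Forward-strand max 18 nt; reverse-strand max 24 nt. The reverse strand has the longer ORF.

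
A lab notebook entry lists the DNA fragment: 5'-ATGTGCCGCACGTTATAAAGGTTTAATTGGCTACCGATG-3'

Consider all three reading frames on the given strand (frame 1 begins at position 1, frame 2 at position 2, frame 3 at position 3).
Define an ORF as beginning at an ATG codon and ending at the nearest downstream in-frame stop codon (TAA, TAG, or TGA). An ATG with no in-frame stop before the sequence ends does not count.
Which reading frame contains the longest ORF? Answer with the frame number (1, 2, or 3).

1

Frame 1: ATG TGC CGC ACG TTA TAA AGG TTT AAT TGG CTA CCG ATG — ATG at 1, stop TAA at 16 → 18 nt.
Frame 2: TGT GCC GCA CGT TAT AAA GGT TTA ATT GGC TAC CGA — no ATG→stop ORF.
Frame 3: GTG CCG CAC GTT ATA AAG GTT TAA TTG GCT ACC GAT — no ATG→stop ORF.
Longest ORF is 18 nt in frame 1 (positions 1–18).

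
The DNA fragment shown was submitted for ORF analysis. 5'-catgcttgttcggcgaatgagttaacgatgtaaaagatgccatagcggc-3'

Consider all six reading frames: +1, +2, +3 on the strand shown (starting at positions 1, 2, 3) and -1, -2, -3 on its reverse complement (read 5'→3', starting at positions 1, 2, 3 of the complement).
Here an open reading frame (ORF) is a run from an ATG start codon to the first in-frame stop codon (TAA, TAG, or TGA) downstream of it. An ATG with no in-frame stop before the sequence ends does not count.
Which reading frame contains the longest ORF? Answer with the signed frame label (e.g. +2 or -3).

+2

Reverse complement (5'→3'): GCCGCTATGGCATCTTTTACATCGTTAACTCATTCGCCGAACAAGCATG
Frame +1: CAT GCT TGT TCG GCG AAT GAG TTA ACG ATG TAA AAG ATG CCA TAG CGG — ATG at 28, stop TAA at 31 → 6 nt; ATG at 37, stop TAG at 43 → 9 nt.
Frame +2: ATG CTT GTT CGG CGA ATG AGT TAA CGA TGT AAA AGA TGC CAT AGC GGC — ATG at 2, stop TAA at 23 → 24 nt; ATG at 17, stop TAA at 23 → 9 nt.
Frame +3: TGC TTG TTC GGC GAA TGA GTT AAC GAT GTA AAA GAT GCC ATA GCG — no ATG→stop ORF.
Frame -1: GCC GCT ATG GCA TCT TTT ACA TCG TTA ACT CAT TCG CCG AAC AAG CAT — no ATG→stop ORF.
Frame -2: CCG CTA TGG CAT CTT TTA CAT CGT TAA CTC ATT CGC CGA ACA AGC ATG — no ATG→stop ORF.
Frame -3: CGC TAT GGC ATC TTT TAC ATC GTT AAC TCA TTC GCC GAA CAA GCA — no ATG→stop ORF.
Longest ORF is 24 nt in frame +2 (positions 2–25).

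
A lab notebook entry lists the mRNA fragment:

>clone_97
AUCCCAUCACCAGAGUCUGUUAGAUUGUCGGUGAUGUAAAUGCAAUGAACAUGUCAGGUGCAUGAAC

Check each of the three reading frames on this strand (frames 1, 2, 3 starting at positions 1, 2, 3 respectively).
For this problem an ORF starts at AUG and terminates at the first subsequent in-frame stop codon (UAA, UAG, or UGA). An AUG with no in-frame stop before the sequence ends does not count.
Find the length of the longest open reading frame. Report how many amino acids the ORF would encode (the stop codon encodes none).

6

Frame 1: AUC CCA UCA CCA GAG UCU GUU AGA UUG UCG GUG AUG UAA AUG CAA UGA ACA UGU CAG GUG CAU GAA — AUG at 34, stop UAA at 37 → 6 nt; AUG at 40, stop UGA at 46 → 9 nt.
Frame 2: UCC CAU CAC CAG AGU CUG UUA GAU UGU CGG UGA UGU AAA UGC AAU GAA CAU GUC AGG UGC AUG AAC — no AUG→stop ORF.
Frame 3: CCC AUC ACC AGA GUC UGU UAG AUU GUC GGU GAU GUA AAU GCA AUG AAC AUG UCA GGU GCA UGA — AUG at 45, stop UGA at 63 → 21 nt; AUG at 51, stop UGA at 63 → 15 nt.
Longest: frame 3, positions 45–65, 21 nt = 7 codons = 6 aa. → 6 amino acids.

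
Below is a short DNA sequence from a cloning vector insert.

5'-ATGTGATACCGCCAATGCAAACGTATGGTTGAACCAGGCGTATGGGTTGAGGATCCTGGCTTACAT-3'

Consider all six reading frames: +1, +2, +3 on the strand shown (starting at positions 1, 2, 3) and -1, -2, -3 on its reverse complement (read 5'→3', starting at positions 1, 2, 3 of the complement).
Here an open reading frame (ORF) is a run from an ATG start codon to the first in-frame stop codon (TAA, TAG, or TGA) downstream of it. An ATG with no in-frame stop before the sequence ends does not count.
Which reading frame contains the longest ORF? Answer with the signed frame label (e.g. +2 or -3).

+3

Reverse complement (5'→3'): ATGTAAGCCAGGATCCTCAACCCATACGCCTGGTTCAACCATACGTTTGCATTGGCGGTATCACAT
Frame +1: ATG TGA TAC CGC CAA TGC AAA CGT ATG GTT GAA CCA GGC GTA TGG GTT GAG GAT CCT GGC TTA CAT — ATG at 1, stop TGA at 4 → 6 nt.
Frame +2: TGT GAT ACC GCC AAT GCA AAC GTA TGG TTG AAC CAG GCG TAT GGG TTG AGG ATC CTG GCT TAC — no ATG→stop ORF.
Frame +3: GTG ATA CCG CCA ATG CAA ACG TAT GGT TGA ACC AGG CGT ATG GGT TGA GGA TCC TGG CTT ACA — ATG at 15, stop TGA at 30 → 18 nt; ATG at 42, stop TGA at 48 → 9 nt.
Frame -1: ATG TAA GCC AGG ATC CTC AAC CCA TAC GCC TGG TTC AAC CAT ACG TTT GCA TTG GCG GTA TCA CAT — ATG at 1, stop TAA at 4 → 6 nt.
Frame -2: TGT AAG CCA GGA TCC TCA ACC CAT ACG CCT GGT TCA ACC ATA CGT TTG CAT TGG CGG TAT CAC — no ATG→stop ORF.
Frame -3: GTA AGC CAG GAT CCT CAA CCC ATA CGC CTG GTT CAA CCA TAC GTT TGC ATT GGC GGT ATC ACA — no ATG→stop ORF.
Longest ORF is 18 nt in frame +3 (positions 15–32).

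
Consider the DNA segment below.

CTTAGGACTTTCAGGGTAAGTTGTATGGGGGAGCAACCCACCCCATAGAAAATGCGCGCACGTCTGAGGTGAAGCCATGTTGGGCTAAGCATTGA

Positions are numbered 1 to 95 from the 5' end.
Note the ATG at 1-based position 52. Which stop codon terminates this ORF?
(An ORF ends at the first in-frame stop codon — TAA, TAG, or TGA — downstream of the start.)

Codons from position 52: ATG (52–54), CGC (55–57), GCA (58–60), CGT (61–63), CTG (64–66), AGG (67–69), TGA (70–72).
The first in-frame stop codon is TGA.

TGA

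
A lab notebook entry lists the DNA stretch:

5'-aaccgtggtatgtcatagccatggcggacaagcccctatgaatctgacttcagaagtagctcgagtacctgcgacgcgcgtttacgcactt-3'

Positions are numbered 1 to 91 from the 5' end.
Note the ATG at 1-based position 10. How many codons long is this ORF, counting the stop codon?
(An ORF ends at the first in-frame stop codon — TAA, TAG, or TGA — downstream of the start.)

Codons from position 10: ATG (10–12), TCA (13–15), TAG (16–18).
TAG is the first in-frame stop; that's 3 codons including the stop.

3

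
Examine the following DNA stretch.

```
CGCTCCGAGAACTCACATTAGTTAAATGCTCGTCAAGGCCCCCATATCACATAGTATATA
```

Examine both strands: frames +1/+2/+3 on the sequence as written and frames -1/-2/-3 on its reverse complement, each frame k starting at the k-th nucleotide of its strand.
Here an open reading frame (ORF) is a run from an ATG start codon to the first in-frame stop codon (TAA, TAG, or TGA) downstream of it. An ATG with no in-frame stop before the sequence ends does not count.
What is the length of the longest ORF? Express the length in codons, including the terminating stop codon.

Reverse complement (5'→3'): TATATACTATGTGATATGGGGGCCTTGACGAGCATTTAACTAATGTGAGTTCTCGGAGCG
Frame +1: CGC TCC GAG AAC TCA CAT TAG TTA AAT GCT CGT CAA GGC CCC CAT ATC ACA TAG TAT ATA — no ATG→stop ORF.
Frame +2: GCT CCG AGA ACT CAC ATT AGT TAA ATG CTC GTC AAG GCC CCC ATA TCA CAT AGT ATA — no ATG→stop ORF.
Frame +3: CTC CGA GAA CTC ACA TTA GTT AAA TGC TCG TCA AGG CCC CCA TAT CAC ATA GTA TAT — no ATG→stop ORF.
Frame -1: TAT ATA CTA TGT GAT ATG GGG GCC TTG ACG AGC ATT TAA CTA ATG TGA GTT CTC GGA GCG — ATG at 16, stop TAA at 37 → 24 nt; ATG at 43, stop TGA at 46 → 6 nt.
Frame -2: ATA TAC TAT GTG ATA TGG GGG CCT TGA CGA GCA TTT AAC TAA TGT GAG TTC TCG GAG — no ATG→stop ORF.
Frame -3: TAT ACT ATG TGA TAT GGG GGC CTT GAC GAG CAT TTA ACT AAT GTG AGT TCT CGG AGC — ATG at 9, stop TGA at 12 → 6 nt.
Longest: frame -1, positions 16–39, 24 nt = 8 codons = 7 aa. → 8 codons.

8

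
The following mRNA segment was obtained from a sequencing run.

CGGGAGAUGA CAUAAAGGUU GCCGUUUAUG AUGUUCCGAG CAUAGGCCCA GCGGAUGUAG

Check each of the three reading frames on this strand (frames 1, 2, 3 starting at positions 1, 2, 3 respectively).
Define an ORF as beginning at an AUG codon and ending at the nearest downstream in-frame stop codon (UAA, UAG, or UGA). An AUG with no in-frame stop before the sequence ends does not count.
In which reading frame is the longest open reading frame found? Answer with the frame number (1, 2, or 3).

1

Frame 1: CGG GAG AUG ACA UAA AGG UUG CCG UUU AUG AUG UUC CGA GCA UAG GCC CAG CGG AUG UAG — AUG at 7, stop UAA at 13 → 9 nt; AUG at 28, stop UAG at 43 → 18 nt; AUG at 31, stop UAG at 43 → 15 nt; AUG at 55, stop UAG at 58 → 6 nt.
Frame 2: GGG AGA UGA CAU AAA GGU UGC CGU UUA UGA UGU UCC GAG CAU AGG CCC AGC GGA UGU — no AUG→stop ORF.
Frame 3: GGA GAU GAC AUA AAG GUU GCC GUU UAU GAU GUU CCG AGC AUA GGC CCA GCG GAU GUA — no AUG→stop ORF.
Longest ORF is 18 nt in frame 1 (positions 28–45).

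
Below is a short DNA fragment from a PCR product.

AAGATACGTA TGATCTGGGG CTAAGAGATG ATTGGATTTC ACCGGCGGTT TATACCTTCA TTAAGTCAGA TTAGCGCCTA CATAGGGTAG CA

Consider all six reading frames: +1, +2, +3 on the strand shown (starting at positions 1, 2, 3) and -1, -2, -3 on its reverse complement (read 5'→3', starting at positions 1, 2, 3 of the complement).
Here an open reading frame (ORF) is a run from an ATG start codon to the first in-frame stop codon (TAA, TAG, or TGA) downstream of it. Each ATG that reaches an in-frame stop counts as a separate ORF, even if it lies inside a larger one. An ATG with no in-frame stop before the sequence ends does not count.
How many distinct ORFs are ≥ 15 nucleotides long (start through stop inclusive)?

2

Reverse complement (5'→3'): TGCTACCCTATGTAGGCGCTAATCTGACTTAATGAAGGTATAAACCGCCGGTGAAATCCAATCATCTCTTAGCCCCAGATCATACGTATCTT
Frame +1: AAG ATA CGT ATG ATC TGG GGC TAA GAG ATG ATT GGA TTT CAC CGG CGG TTT ATA CCT TCA TTA AGT CAG ATT AGC GCC TAC ATA GGG TAG — ATG at 10, stop TAA at 22 → 15 nt; ATG at 28, stop TAG at 88 → 63 nt.
Frame +2: AGA TAC GTA TGA TCT GGG GCT AAG AGA TGA TTG GAT TTC ACC GGC GGT TTA TAC CTT CAT TAA GTC AGA TTA GCG CCT ACA TAG GGT AGC — no ATG→stop ORF.
Frame +3: GAT ACG TAT GAT CTG GGG CTA AGA GAT GAT TGG ATT TCA CCG GCG GTT TAT ACC TTC ATT AAG TCA GAT TAG CGC CTA CAT AGG GTA GCA — no ATG→stop ORF.
Frame -1: TGC TAC CCT ATG TAG GCG CTA ATC TGA CTT AAT GAA GGT ATA AAC CGC CGG TGA AAT CCA ATC ATC TCT TAG CCC CAG ATC ATA CGT ATC — ATG at 10, stop TAG at 13 → 6 nt.
Frame -2: GCT ACC CTA TGT AGG CGC TAA TCT GAC TTA ATG AAG GTA TAA ACC GCC GGT GAA ATC CAA TCA TCT CTT AGC CCC AGA TCA TAC GTA TCT — ATG at 32, stop TAA at 41 → 12 nt.
Frame -3: CTA CCC TAT GTA GGC GCT AAT CTG ACT TAA TGA AGG TAT AAA CCG CCG GTG AAA TCC AAT CAT CTC TTA GCC CCA GAT CAT ACG TAT CTT — no ATG→stop ORF.
ORFs ≥ 15 nucleotides: frame +1 10–24 (15 nucleotides), frame +1 28–90 (63 nucleotides). Count = 2.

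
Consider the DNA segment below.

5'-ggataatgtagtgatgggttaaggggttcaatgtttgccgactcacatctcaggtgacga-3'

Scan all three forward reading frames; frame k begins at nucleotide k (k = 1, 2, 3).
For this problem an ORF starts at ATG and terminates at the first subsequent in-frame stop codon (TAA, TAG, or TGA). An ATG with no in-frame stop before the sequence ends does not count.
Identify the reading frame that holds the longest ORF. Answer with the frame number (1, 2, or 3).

Frame 1: GGA TAA TGT AGT GAT GGG TTA AGG GGT TCA ATG TTT GCC GAC TCA CAT CTC AGG TGA CGA — ATG at 31, stop TGA at 55 → 27 nt.
Frame 2: GAT AAT GTA GTG ATG GGT TAA GGG GTT CAA TGT TTG CCG ACT CAC ATC TCA GGT GAC — ATG at 14, stop TAA at 20 → 9 nt.
Frame 3: ATA ATG TAG TGA TGG GTT AAG GGG TTC AAT GTT TGC CGA CTC ACA TCT CAG GTG ACG — ATG at 6, stop TAG at 9 → 6 nt.
Longest ORF is 27 nt in frame 1 (positions 31–57).

1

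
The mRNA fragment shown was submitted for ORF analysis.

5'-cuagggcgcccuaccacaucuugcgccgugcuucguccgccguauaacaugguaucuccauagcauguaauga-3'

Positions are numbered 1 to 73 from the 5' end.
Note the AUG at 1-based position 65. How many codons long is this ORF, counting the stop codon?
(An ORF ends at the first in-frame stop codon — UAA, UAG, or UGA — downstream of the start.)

2

Codons from position 65: AUG (65–67), UAA (68–70).
UAA is the first in-frame stop; that's 2 codons including the stop.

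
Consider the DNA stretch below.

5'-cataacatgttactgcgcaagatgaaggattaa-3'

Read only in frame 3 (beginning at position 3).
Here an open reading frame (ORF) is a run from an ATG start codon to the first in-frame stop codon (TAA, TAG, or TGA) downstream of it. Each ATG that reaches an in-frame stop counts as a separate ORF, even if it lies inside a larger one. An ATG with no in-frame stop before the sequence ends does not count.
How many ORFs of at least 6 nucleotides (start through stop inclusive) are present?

Frame 3: TAA CAT GTT ACT GCG CAA GAT GAA GGA TTA — no ATG→stop ORF.
No ORF reaches 6 nucleotides. Count = 0.

0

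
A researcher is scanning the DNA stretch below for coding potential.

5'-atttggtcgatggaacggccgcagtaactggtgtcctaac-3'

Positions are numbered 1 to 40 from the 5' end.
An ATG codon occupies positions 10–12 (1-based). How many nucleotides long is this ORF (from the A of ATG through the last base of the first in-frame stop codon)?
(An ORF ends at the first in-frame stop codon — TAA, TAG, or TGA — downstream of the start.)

18

Codons from position 10: ATG (10–12), GAA (13–15), CGG (16–18), CCG (19–21), CAG (22–24), TAA (25–27).
TAA is the first in-frame stop; ORF spans 10–27, 18 nucleotides.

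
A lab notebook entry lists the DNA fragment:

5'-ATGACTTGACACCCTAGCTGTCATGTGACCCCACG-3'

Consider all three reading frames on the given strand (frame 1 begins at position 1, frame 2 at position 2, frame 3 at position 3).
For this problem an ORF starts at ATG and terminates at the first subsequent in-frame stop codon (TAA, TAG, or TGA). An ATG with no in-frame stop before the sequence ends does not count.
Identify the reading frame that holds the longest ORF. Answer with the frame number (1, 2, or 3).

1

Frame 1: ATG ACT TGA CAC CCT AGC TGT CAT GTG ACC CCA — ATG at 1, stop TGA at 7 → 9 nt.
Frame 2: TGA CTT GAC ACC CTA GCT GTC ATG TGA CCC CAC — ATG at 23, stop TGA at 26 → 6 nt.
Frame 3: GAC TTG ACA CCC TAG CTG TCA TGT GAC CCC ACG — no ATG→stop ORF.
Longest ORF is 9 nt in frame 1 (positions 1–9).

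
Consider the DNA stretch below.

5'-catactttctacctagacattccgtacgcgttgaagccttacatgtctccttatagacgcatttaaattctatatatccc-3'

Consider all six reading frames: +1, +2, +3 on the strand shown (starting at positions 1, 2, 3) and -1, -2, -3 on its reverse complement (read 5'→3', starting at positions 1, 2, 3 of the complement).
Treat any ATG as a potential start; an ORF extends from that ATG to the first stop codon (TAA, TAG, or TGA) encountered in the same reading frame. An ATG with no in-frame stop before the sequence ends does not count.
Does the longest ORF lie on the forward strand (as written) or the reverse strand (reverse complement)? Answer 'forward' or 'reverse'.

Reverse complement (5'→3'): GGGATATATAGAATTTAAATGCGTCTATAAGGAGACATGTAAGGCTTCAACGCGTACGGAATGTCTAGGTAGAAAGTATG
Frame +1: CAT ACT TTC TAC CTA GAC ATT CCG TAC GCG TTG AAG CCT TAC ATG TCT CCT TAT AGA CGC ATT TAA ATT CTA TAT ATC — ATG at 43, stop TAA at 64 → 24 nt.
Frame +2: ATA CTT TCT ACC TAG ACA TTC CGT ACG CGT TGA AGC CTT ACA TGT CTC CTT ATA GAC GCA TTT AAA TTC TAT ATA TCC — no ATG→stop ORF.
Frame +3: TAC TTT CTA CCT AGA CAT TCC GTA CGC GTT GAA GCC TTA CAT GTC TCC TTA TAG ACG CAT TTA AAT TCT ATA TAT CCC — no ATG→stop ORF.
Frame -1: GGG ATA TAT AGA ATT TAA ATG CGT CTA TAA GGA GAC ATG TAA GGC TTC AAC GCG TAC GGA ATG TCT AGG TAG AAA GTA — ATG at 19, stop TAA at 28 → 12 nt; ATG at 37, stop TAA at 40 → 6 nt; ATG at 61, stop TAG at 70 → 12 nt.
Frame -2: GGA TAT ATA GAA TTT AAA TGC GTC TAT AAG GAG ACA TGT AAG GCT TCA ACG CGT ACG GAA TGT CTA GGT AGA AAG TAT — no ATG→stop ORF.
Frame -3: GAT ATA TAG AAT TTA AAT GCG TCT ATA AGG AGA CAT GTA AGG CTT CAA CGC GTA CGG AAT GTC TAG GTA GAA AGT ATG — no ATG→stop ORF.
Forward-strand max 24 nt; reverse-strand max 12 nt. The forward strand has the longer ORF.

forward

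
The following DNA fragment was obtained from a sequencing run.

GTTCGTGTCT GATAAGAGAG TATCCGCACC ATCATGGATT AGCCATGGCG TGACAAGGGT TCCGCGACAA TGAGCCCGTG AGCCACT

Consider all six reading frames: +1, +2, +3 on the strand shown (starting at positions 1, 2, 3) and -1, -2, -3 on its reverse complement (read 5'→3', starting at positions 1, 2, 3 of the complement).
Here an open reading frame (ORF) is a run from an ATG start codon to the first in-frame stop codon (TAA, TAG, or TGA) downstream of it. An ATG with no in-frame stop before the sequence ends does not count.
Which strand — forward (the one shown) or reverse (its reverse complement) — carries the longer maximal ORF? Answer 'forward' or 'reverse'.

Reverse complement (5'→3'): AGTGGCTCACGGGCTCATTGTCGCGGAACCCTTGTCACGCCATGGCTAATCCATGATGGTGCGGATACTCTCTTATCAGACACGAAC
Frame +1: GTT CGT GTC TGA TAA GAG AGT ATC CGC ACC ATC ATG GAT TAG CCA TGG CGT GAC AAG GGT TCC GCG ACA ATG AGC CCG TGA GCC ACT — ATG at 34, stop TAG at 40 → 9 nt; ATG at 70, stop TGA at 79 → 12 nt.
Frame +2: TTC GTG TCT GAT AAG AGA GTA TCC GCA CCA TCA TGG ATT AGC CAT GGC GTG ACA AGG GTT CCG CGA CAA TGA GCC CGT GAG CCA — no ATG→stop ORF.
Frame +3: TCG TGT CTG ATA AGA GAG TAT CCG CAC CAT CAT GGA TTA GCC ATG GCG TGA CAA GGG TTC CGC GAC AAT GAG CCC GTG AGC CAC — ATG at 45, stop TGA at 51 → 9 nt.
Frame -1: AGT GGC TCA CGG GCT CAT TGT CGC GGA ACC CTT GTC ACG CCA TGG CTA ATC CAT GAT GGT GCG GAT ACT CTC TTA TCA GAC ACG AAC — no ATG→stop ORF.
Frame -2: GTG GCT CAC GGG CTC ATT GTC GCG GAA CCC TTG TCA CGC CAT GGC TAA TCC ATG ATG GTG CGG ATA CTC TCT TAT CAG ACA CGA — no ATG→stop ORF.
Frame -3: TGG CTC ACG GGC TCA TTG TCG CGG AAC CCT TGT CAC GCC ATG GCT AAT CCA TGA TGG TGC GGA TAC TCT CTT ATC AGA CAC GAA — ATG at 42, stop TGA at 54 → 15 nt.
Forward-strand max 12 nt; reverse-strand max 15 nt. The reverse strand has the longer ORF.

reverse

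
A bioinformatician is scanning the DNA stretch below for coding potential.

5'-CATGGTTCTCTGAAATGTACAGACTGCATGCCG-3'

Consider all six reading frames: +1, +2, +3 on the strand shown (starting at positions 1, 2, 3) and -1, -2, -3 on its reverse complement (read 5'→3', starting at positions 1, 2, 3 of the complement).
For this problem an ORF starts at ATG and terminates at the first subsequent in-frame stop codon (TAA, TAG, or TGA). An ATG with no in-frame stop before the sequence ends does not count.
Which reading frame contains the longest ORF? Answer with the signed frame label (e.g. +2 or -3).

+2

Reverse complement (5'→3'): CGGCATGCAGTCTGTACATTTCAGAGAACCATG
Frame +1: CAT GGT TCT CTG AAA TGT ACA GAC TGC ATG CCG — no ATG→stop ORF.
Frame +2: ATG GTT CTC TGA AAT GTA CAG ACT GCA TGC — ATG at 2, stop TGA at 11 → 12 nt.
Frame +3: TGG TTC TCT GAA ATG TAC AGA CTG CAT GCC — no ATG→stop ORF.
Frame -1: CGG CAT GCA GTC TGT ACA TTT CAG AGA ACC ATG — no ATG→stop ORF.
Frame -2: GGC ATG CAG TCT GTA CAT TTC AGA GAA CCA — no ATG→stop ORF.
Frame -3: GCA TGC AGT CTG TAC ATT TCA GAG AAC CAT — no ATG→stop ORF.
Longest ORF is 12 nt in frame +2 (positions 2–13).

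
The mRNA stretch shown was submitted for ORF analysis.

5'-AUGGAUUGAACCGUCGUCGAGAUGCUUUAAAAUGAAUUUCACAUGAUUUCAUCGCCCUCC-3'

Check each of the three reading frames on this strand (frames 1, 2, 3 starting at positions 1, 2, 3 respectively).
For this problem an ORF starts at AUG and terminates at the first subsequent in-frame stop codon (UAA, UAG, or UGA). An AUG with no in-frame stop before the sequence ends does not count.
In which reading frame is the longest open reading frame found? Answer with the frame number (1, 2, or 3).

2

Frame 1: AUG GAU UGA ACC GUC GUC GAG AUG CUU UAA AAU GAA UUU CAC AUG AUU UCA UCG CCC UCC — AUG at 1, stop UGA at 7 → 9 nt; AUG at 22, stop UAA at 28 → 9 nt.
Frame 2: UGG AUU GAA CCG UCG UCG AGA UGC UUU AAA AUG AAU UUC ACA UGA UUU CAU CGC CCU — AUG at 32, stop UGA at 44 → 15 nt.
Frame 3: GGA UUG AAC CGU CGU CGA GAU GCU UUA AAA UGA AUU UCA CAU GAU UUC AUC GCC CUC — no AUG→stop ORF.
Longest ORF is 15 nt in frame 2 (positions 32–46).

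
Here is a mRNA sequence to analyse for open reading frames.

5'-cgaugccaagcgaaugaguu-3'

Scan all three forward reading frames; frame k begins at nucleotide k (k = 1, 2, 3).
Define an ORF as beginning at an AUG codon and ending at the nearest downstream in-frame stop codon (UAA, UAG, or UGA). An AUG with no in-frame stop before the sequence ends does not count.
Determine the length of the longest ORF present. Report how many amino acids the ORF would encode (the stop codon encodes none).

4

Frame 1: CGA UGC CAA GCG AAU GAG — no AUG→stop ORF.
Frame 2: GAU GCC AAG CGA AUG AGU — no AUG→stop ORF.
Frame 3: AUG CCA AGC GAA UGA GUU — AUG at 3, stop UGA at 15 → 15 nt.
Longest: frame 3, positions 3–17, 15 nt = 5 codons = 4 aa. → 4 amino acids.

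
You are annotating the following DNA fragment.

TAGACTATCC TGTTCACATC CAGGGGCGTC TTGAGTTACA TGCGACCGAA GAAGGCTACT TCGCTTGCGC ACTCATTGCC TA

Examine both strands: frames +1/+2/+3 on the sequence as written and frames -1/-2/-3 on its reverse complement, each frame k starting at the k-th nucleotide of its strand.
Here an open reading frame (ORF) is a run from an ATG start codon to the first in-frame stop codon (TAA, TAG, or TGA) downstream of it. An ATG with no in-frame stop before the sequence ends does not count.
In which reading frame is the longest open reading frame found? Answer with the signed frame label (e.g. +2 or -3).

Reverse complement (5'→3'): TAGGCAATGAGTGCGCAAGCGAAGTAGCCTTCTTCGGTCGCATGTAACTCAAGACGCCCCTGGATGTGAACAGGATAGTCTA
Frame +1: TAG ACT ATC CTG TTC ACA TCC AGG GGC GTC TTG AGT TAC ATG CGA CCG AAG AAG GCT ACT TCG CTT GCG CAC TCA TTG CCT — no ATG→stop ORF.
Frame +2: AGA CTA TCC TGT TCA CAT CCA GGG GCG TCT TGA GTT ACA TGC GAC CGA AGA AGG CTA CTT CGC TTG CGC ACT CAT TGC CTA — no ATG→stop ORF.
Frame +3: GAC TAT CCT GTT CAC ATC CAG GGG CGT CTT GAG TTA CAT GCG ACC GAA GAA GGC TAC TTC GCT TGC GCA CTC ATT GCC — no ATG→stop ORF.
Frame -1: TAG GCA ATG AGT GCG CAA GCG AAG TAG CCT TCT TCG GTC GCA TGT AAC TCA AGA CGC CCC TGG ATG TGA ACA GGA TAG TCT — ATG at 7, stop TAG at 25 → 21 nt; ATG at 64, stop TGA at 67 → 6 nt.
Frame -2: AGG CAA TGA GTG CGC AAG CGA AGT AGC CTT CTT CGG TCG CAT GTA ACT CAA GAC GCC CCT GGA TGT GAA CAG GAT AGT CTA — no ATG→stop ORF.
Frame -3: GGC AAT GAG TGC GCA AGC GAA GTA GCC TTC TTC GGT CGC ATG TAA CTC AAG ACG CCC CTG GAT GTG AAC AGG ATA GTC — ATG at 42, stop TAA at 45 → 6 nt.
Longest ORF is 21 nt in frame -1 (positions 7–27).

-1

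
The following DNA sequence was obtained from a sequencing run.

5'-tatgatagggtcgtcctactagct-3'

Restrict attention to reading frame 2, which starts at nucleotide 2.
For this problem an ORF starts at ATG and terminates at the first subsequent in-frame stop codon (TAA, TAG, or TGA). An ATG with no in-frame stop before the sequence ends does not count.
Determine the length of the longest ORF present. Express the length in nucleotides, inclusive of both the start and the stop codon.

21

Frame 2: ATG ATA GGG TCG TCC TAC TAG — ATG at 2, stop TAG at 20 → 21 nt.
Longest: frame 2, positions 2–22, 21 nt = 7 codons = 6 aa. → 21 nucleotides.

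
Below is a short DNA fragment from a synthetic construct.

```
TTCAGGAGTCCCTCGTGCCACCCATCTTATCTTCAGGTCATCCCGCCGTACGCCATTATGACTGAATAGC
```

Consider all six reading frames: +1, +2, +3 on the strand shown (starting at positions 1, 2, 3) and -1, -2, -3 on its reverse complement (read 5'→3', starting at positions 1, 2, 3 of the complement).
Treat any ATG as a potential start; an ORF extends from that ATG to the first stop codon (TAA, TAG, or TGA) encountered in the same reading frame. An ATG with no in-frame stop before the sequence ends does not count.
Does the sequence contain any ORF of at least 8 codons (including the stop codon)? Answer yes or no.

Reverse complement (5'→3'): GCTATTCAGTCATAATGGCGTACGGCGGGATGACCTGAAGATAAGATGGGTGGCACGAGGGACTCCTGAA
Frame +1: TTC AGG AGT CCC TCG TGC CAC CCA TCT TAT CTT CAG GTC ATC CCG CCG TAC GCC ATT ATG ACT GAA TAG — ATG at 58, stop TAG at 67 → 12 nt.
Frame +2: TCA GGA GTC CCT CGT GCC ACC CAT CTT ATC TTC AGG TCA TCC CGC CGT ACG CCA TTA TGA CTG AAT AGC — no ATG→stop ORF.
Frame +3: CAG GAG TCC CTC GTG CCA CCC ATC TTA TCT TCA GGT CAT CCC GCC GTA CGC CAT TAT GAC TGA ATA — no ATG→stop ORF.
Frame -1: GCT ATT CAG TCA TAA TGG CGT ACG GCG GGA TGA CCT GAA GAT AAG ATG GGT GGC ACG AGG GAC TCC TGA — ATG at 46, stop TGA at 67 → 24 nt.
Frame -2: CTA TTC AGT CAT AAT GGC GTA CGG CGG GAT GAC CTG AAG ATA AGA TGG GTG GCA CGA GGG ACT CCT GAA — no ATG→stop ORF.
Frame -3: TAT TCA GTC ATA ATG GCG TAC GGC GGG ATG ACC TGA AGA TAA GAT GGG TGG CAC GAG GGA CTC CTG — ATG at 15, stop TGA at 36 → 24 nt; ATG at 30, stop TGA at 36 → 9 nt.
Frame -1 has an ORF of 8 codons (positions 46–69) ≥ 8, so yes.

yes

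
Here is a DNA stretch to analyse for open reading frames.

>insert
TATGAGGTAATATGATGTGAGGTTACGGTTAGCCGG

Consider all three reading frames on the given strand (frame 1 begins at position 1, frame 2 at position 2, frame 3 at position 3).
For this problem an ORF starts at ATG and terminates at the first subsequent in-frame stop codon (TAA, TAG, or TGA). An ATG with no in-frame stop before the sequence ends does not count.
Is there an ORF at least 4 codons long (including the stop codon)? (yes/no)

no

Frame 1: TAT GAG GTA ATA TGA TGT GAG GTT ACG GTT AGC CGG — no ATG→stop ORF.
Frame 2: ATG AGG TAA TAT GAT GTG AGG TTA CGG TTA GCC — ATG at 2, stop TAA at 8 → 9 nt.
Frame 3: TGA GGT AAT ATG ATG TGA GGT TAC GGT TAG CCG — ATG at 12, stop TGA at 18 → 9 nt; ATG at 15, stop TGA at 18 → 6 nt.
Largest ORF found is 3 codons < 4, so no.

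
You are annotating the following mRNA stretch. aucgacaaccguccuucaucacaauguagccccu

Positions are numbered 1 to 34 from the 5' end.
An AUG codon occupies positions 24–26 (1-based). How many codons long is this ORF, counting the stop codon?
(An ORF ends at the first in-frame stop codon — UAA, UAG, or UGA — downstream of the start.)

Codons from position 24: AUG (24–26), UAG (27–29).
UAG is the first in-frame stop; that's 2 codons including the stop.

2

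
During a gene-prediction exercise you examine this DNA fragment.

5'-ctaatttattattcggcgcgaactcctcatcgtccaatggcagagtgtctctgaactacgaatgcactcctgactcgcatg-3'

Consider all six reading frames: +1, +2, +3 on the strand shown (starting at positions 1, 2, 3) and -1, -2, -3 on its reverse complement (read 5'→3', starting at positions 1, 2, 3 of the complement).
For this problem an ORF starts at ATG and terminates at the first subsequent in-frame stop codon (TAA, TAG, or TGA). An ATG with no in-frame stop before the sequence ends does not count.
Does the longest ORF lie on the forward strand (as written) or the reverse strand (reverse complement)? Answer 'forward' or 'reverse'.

reverse

Reverse complement (5'→3'): CATGCGAGTCAGGAGTGCATTCGTAGTTCAGAGACACTCTGCCATTGGACGATGAGGAGTTCGCGCCGAATAATAAATTAG
Frame +1: CTA ATT TAT TAT TCG GCG CGA ACT CCT CAT CGT CCA ATG GCA GAG TGT CTC TGA ACT ACG AAT GCA CTC CTG ACT CGC ATG — ATG at 37, stop TGA at 52 → 18 nt.
Frame +2: TAA TTT ATT ATT CGG CGC GAA CTC CTC ATC GTC CAA TGG CAG AGT GTC TCT GAA CTA CGA ATG CAC TCC TGA CTC GCA — ATG at 62, stop TGA at 71 → 12 nt.
Frame +3: AAT TTA TTA TTC GGC GCG AAC TCC TCA TCG TCC AAT GGC AGA GTG TCT CTG AAC TAC GAA TGC ACT CCT GAC TCG CAT — no ATG→stop ORF.
Frame -1: CAT GCG AGT CAG GAG TGC ATT CGT AGT TCA GAG ACA CTC TGC CAT TGG ACG ATG AGG AGT TCG CGC CGA ATA ATA AAT TAG — ATG at 52, stop TAG at 79 → 30 nt.
Frame -2: ATG CGA GTC AGG AGT GCA TTC GTA GTT CAG AGA CAC TCT GCC ATT GGA CGA TGA GGA GTT CGC GCC GAA TAA TAA ATT — ATG at 2, stop TGA at 53 → 54 nt.
Frame -3: TGC GAG TCA GGA GTG CAT TCG TAG TTC AGA GAC ACT CTG CCA TTG GAC GAT GAG GAG TTC GCG CCG AAT AAT AAA TTA — no ATG→stop ORF.
Forward-strand max 18 nt; reverse-strand max 54 nt. The reverse strand has the longer ORF.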